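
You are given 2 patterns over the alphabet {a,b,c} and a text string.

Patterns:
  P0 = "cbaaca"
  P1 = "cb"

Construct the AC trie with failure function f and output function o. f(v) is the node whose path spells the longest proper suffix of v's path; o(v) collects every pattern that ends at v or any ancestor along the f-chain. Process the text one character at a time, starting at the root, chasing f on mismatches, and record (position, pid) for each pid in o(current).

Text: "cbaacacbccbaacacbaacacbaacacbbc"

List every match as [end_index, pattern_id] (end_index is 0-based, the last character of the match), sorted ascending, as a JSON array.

Construct AC machine:
Trie (insert patterns):
  0='ε' goto c→1
  1='c' goto b→2
  2='cb' goto a→3  ←P1
  3='cba' goto a→4
  4='cbaa' goto c→5
  5='cbaac' goto a→6
  6='cbaaca' goto ·  ←P0

Failure links (BFS by depth):
  fail(1) 'c': from fail(0)=0 chase 'c': 0 ⇒ 0;  out=∅∪out(0)=∅
  fail(2) 'cb': from fail(1)=0 chase 'b': 0 ⇒ 0;  out={1}∪out(0)={1}
  fail(3) 'cba': from fail(2)=0 chase 'a': 0 ⇒ 0;  out=∅∪out(0)=∅
  fail(4) 'cbaa': from fail(3)=0 chase 'a': 0 ⇒ 0;  out=∅∪out(0)=∅
  fail(5) 'cbaac': from fail(4)=0 chase 'c': 0 ⇒ 1;  out=∅∪out(1)=∅
  fail(6) 'cbaaca': from fail(5)=1 chase 'a': 1→0 ⇒ 0;  out={0}∪out(0)={0}

Run:
i=0 'c': node 0→1
i=1 'b': node 1→2  emit P1@[0:1]
i=2 'a': node 2→3
i=3 'a': node 3→4
i=4 'c': node 4→5
i=5 'a': node 5→6  emit P0@[0:5]
i=6 'c': node 6→1 ·f
i=7 'b': node 1→2  emit P1@[6:7]
i=8 'c': node 2→1 ·f
i=9 'c': node 1→1 ·f
i=10 'b': node 1→2  emit P1@[9:10]
i=11 'a': node 2→3
i=12 'a': node 3→4
i=13 'c': node 4→5
i=14 'a': node 5→6  emit P0@[9:14]
i=15 'c': node 6→1 ·f
i=16 'b': node 1→2  emit P1@[15:16]
i=17 'a': node 2→3
i=18 'a': node 3→4
i=19 'c': node 4→5
i=20 'a': node 5→6  emit P0@[15:20]
i=21 'c': node 6→1 ·f
i=22 'b': node 1→2  emit P1@[21:22]
i=23 'a': node 2→3
i=24 'a': node 3→4
i=25 'c': node 4→5
i=26 'a': node 5→6  emit P0@[21:26]
i=27 'c': node 6→1 ·f
i=28 'b': node 1→2  emit P1@[27:28]
i=29 'b': node 2→0 ·f
i=30 'c': node 0→1

Matches: [[1,1],[5,0],[7,1],[10,1],[14,0],[16,1],[20,0],[22,1],[26,0],[28,1]]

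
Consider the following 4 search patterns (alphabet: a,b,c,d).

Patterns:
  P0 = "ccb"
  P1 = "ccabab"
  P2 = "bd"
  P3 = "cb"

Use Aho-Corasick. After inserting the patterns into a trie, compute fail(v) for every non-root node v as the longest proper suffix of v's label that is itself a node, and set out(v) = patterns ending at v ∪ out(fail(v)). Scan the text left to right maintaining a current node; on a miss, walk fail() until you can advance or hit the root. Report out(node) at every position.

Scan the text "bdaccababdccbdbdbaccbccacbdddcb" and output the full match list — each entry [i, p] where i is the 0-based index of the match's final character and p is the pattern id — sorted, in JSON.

Build automaton:
Trie nodes:
  n0 'ε': b→8 c→1
  n1 'c': b→10 c→2
  n2 'cc': a→4 b→3
  n3 'ccb': ·  [P0 ends]
  n4 'cca': b→5
  n5 'ccab': a→6
  n6 'ccaba': b→7
  n7 'ccabab': ·  [P1 ends]
  n8 'b': d→9
  n9 'bd': ·  [P2 ends]
  n10 'cb': ·  [P3 ends]

BFS fail/out derivation:
  fail(1) 'c': from fail(0)=0 chase 'c': 0 ⇒ 0;  out=∅∪out(0)=∅
  fail(8) 'b': from fail(0)=0 chase 'b': 0 ⇒ 0;  out=∅∪out(0)=∅
  fail(2) 'cc': from fail(1)=0 chase 'c': 0 ⇒ 1;  out=∅∪out(1)=∅
  fail(9) 'bd': from fail(8)=0 chase 'd': 0 ⇒ 0;  out={2}∪out(0)={2}
  fail(10) 'cb': from fail(1)=0 chase 'b': 0 ⇒ 8;  out={3}∪out(8)={3}
  fail(3) 'ccb': from fail(2)=1 chase 'b': 1 ⇒ 10;  out={0}∪out(10)={0,3}
  fail(4) 'cca': from fail(2)=1 chase 'a': 1→0 ⇒ 0;  out=∅∪out(0)=∅
  fail(5) 'ccab': from fail(4)=0 chase 'b': 0 ⇒ 8;  out=∅∪out(8)=∅
  fail(6) 'ccaba': from fail(5)=8 chase 'a': 8→0 ⇒ 0;  out=∅∪out(0)=∅
  fail(7) 'ccabab': from fail(6)=0 chase 'b': 0 ⇒ 8;  out={1}∪out(8)={1}

Text stream:
i=0 'b': node 0→8
i=1 'd': node 8→9  ** P2@[0:1]
i=2 'a': node 9→0 (fail-walked)
i=3 'c': node 0→1
i=4 'c': node 1→2
i=5 'a': node 2→4
i=6 'b': node 4→5
i=7 'a': node 5→6
i=8 'b': node 6→7  ** P1@[3:8]
i=9 'd': node 7→9 (fail-walked)  ** P2@[8:9]
i=10 'c': node 9→1 (fail-walked)
i=11 'c': node 1→2
i=12 'b': node 2→3  ** P0@[10:12],P3@[11:12]
i=13 'd': node 3→9 (fail-walked)  ** P2@[12:13]
i=14 'b': node 9→8 (fail-walked)
i=15 'd': node 8→9  ** P2@[14:15]
i=16 'b': node 9→8 (fail-walked)
i=17 'a': node 8→0 (fail-walked)
i=18 'c': node 0→1
i=19 'c': node 1→2
i=20 'b': node 2→3  ** P0@[18:20],P3@[19:20]
i=21 'c': node 3→1 (fail-walked)
i=22 'c': node 1→2
i=23 'a': node 2→4
i=24 'c': node 4→1 (fail-walked)
i=25 'b': node 1→10  ** P3@[24:25]
i=26 'd': node 10→9 (fail-walked)  ** P2@[25:26]
i=27 'd': node 9→0 (fail-walked)
i=28 'd': node 0→0
i=29 'c': node 0→1
i=30 'b': node 1→10  ** P3@[29:30]

Result: [[1,2],[8,1],[9,2],[12,0],[12,3],[13,2],[15,2],[20,0],[20,3],[25,3],[26,2],[30,3]]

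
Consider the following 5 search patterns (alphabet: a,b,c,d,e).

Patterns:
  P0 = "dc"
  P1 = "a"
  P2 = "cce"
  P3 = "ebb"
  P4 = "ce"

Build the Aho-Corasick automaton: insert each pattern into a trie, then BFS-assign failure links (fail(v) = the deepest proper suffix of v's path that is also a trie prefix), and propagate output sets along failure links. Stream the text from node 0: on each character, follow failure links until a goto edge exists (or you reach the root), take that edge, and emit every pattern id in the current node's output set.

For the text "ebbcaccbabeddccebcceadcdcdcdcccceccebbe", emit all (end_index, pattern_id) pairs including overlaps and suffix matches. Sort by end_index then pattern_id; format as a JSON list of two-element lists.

Build automaton:
Trie nodes:
  0='ε' goto a→3 c→4 d→1 e→7
  1='d' goto c→2
  2='dc' goto ·  [P0 ends]
  3='a' goto ·  [P1 ends]
  4='c' goto c→5 e→10
  5='cc' goto e→6
  6='cce' goto ·  [P2 ends]
  7='e' goto b→8
  8='eb' goto b→9
  9='ebb' goto ·  [P3 ends]
  10='ce' goto ·  [P4 ends]

Failure links (BFS by depth):
  n1('d'): parent n0 fail=0; on 'd' 0 → fail=0;  out ∅∪∅=∅
  n3('a'): parent n0 fail=0; on 'a' 0 → fail=0;  out {1}∪∅={1}
  n4('c'): parent n0 fail=0; on 'c' 0 → fail=0;  out ∅∪∅=∅
  n7('e'): parent n0 fail=0; on 'e' 0 → fail=0;  out ∅∪∅=∅
  n2('dc'): parent n1 fail=0; on 'c' 0 → fail=4;  out {0}∪∅={0}
  n5('cc'): parent n4 fail=0; on 'c' 0 → fail=4;  out ∅∪∅=∅
  n8('eb'): parent n7 fail=0; on 'b' 0 → fail=0;  out ∅∪∅=∅
  n10('ce'): parent n4 fail=0; on 'e' 0 → fail=7;  out {4}∪∅={4}
  n6('cce'): parent n5 fail=4; on 'e' 4 → fail=10;  out {2}∪{4}={2,4}
  n9('ebb'): parent n8 fail=0; on 'b' 0 → fail=0;  out {3}∪∅={3}

Text stream:
i=0 'e': node 0→7
i=1 'b': node 7→8
i=2 'b': node 8→9  emit P3@[0:2]
i=3 'c': node 9→4 (via fail)
i=4 'a': node 4→3 (via fail)  emit P1@[4:4]
i=5 'c': node 3→4 (via fail)
i=6 'c': node 4→5
i=7 'b': node 5→0 (via fail)
i=8 'a': node 0→3  emit P1@[8:8]
i=9 'b': node 3→0 (via fail)
i=10 'e': node 0→7
i=11 'd': node 7→1 (via fail)
i=12 'd': node 1→1 (via fail)
i=13 'c': node 1→2  emit P0@[12:13]
i=14 'c': node 2→5 (via fail)
i=15 'e': node 5→6  emit P2@[13:15],P4@[14:15]
i=16 'b': node 6→8 (via fail)
i=17 'c': node 8→4 (via fail)
i=18 'c': node 4→5
i=19 'e': node 5→6  emit P2@[17:19],P4@[18:19]
i=20 'a': node 6→3 (via fail)  emit P1@[20:20]
i=21 'd': node 3→1 (via fail)
i=22 'c': node 1→2  emit P0@[21:22]
i=23 'd': node 2→1 (via fail)
i=24 'c': node 1→2  emit P0@[23:24]
i=25 'd': node 2→1 (via fail)
i=26 'c': node 1→2  emit P0@[25:26]
i=27 'd': node 2→1 (via fail)
i=28 'c': node 1→2  emit P0@[27:28]
i=29 'c': node 2→5 (via fail)
i=30 'c': node 5→5 (via fail)
i=31 'c': node 5→5 (via fail)
i=32 'e': node 5→6  emit P2@[30:32],P4@[31:32]
i=33 'c': node 6→4 (via fail)
i=34 'c': node 4→5
i=35 'e': node 5→6  emit P2@[33:35],P4@[34:35]
i=36 'b': node 6→8 (via fail)
i=37 'b': node 8→9  emit P3@[35:37]
i=38 'e': node 9→7 (via fail)

Result: [[2,3],[4,1],[8,1],[13,0],[15,2],[15,4],[19,2],[19,4],[20,1],[22,0],[24,0],[26,0],[28,0],[32,2],[32,4],[35,2],[35,4],[37,3]]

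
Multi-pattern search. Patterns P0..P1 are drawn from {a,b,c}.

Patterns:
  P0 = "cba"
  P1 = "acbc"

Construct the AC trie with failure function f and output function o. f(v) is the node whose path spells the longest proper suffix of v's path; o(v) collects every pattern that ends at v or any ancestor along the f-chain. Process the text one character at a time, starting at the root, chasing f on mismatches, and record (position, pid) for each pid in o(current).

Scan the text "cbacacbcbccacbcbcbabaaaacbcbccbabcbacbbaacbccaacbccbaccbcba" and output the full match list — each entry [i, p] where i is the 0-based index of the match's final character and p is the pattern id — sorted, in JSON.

Build:
Trie nodes:
  0='ε' goto a→4 c→1
  1='c' goto b→2
  2='cb' goto a→3
  3='cba' goto ·  [P0 ends]
  4='a' goto c→5
  5='ac' goto b→6
  6='acb' goto c→7
  7='acbc' goto ·  [P1 ends]

BFS fail/out derivation:
  fail(1) 'c': from fail(0)=0 chase 'c': 0 ⇒ 0;  out=∅∪out(0)=∅
  fail(4) 'a': from fail(0)=0 chase 'a': 0 ⇒ 0;  out=∅∪out(0)=∅
  fail(2) 'cb': from fail(1)=0 chase 'b': 0 ⇒ 0;  out=∅∪out(0)=∅
  fail(5) 'ac': from fail(4)=0 chase 'c': 0 ⇒ 1;  out=∅∪out(1)=∅
  fail(3) 'cba': from fail(2)=0 chase 'a': 0 ⇒ 4;  out={0}∪out(4)={0}
  fail(6) 'acb': from fail(5)=1 chase 'b': 1 ⇒ 2;  out=∅∪out(2)=∅
  fail(7) 'acbc': from fail(6)=2 chase 'c': 2→0 ⇒ 1;  out={1}∪out(1)={1}

Scan:
i=0 'c': node 0→1
i=1 'b': node 1→2
i=2 'a': node 2→3  → match P0@[0:2]
i=3 'c': node 3→5 ·f
i=4 'a': node 5→4 ·f
i=5 'c': node 4→5
i=6 'b': node 5→6
i=7 'c': node 6→7  → match P1@[4:7]
i=8 'b': node 7→2 ·f
i=9 'c': node 2→1 ·f
i=10 'c': node 1→1 ·f
i=11 'a': node 1→4 ·f
i=12 'c': node 4→5
i=13 'b': node 5→6
i=14 'c': node 6→7  → match P1@[11:14]
i=15 'b': node 7→2 ·f
i=16 'c': node 2→1 ·f
i=17 'b': node 1→2
i=18 'a': node 2→3  → match P0@[16:18]
i=19 'b': node 3→0 ·f
i=20 'a': node 0→4
i=21 'a': node 4→4 ·f
i=22 'a': node 4→4 ·f
i=23 'a': node 4→4 ·f
i=24 'c': node 4→5
i=25 'b': node 5→6
i=26 'c': node 6→7  → match P1@[23:26]
i=27 'b': node 7→2 ·f
i=28 'c': node 2→1 ·f
i=29 'c': node 1→1 ·f
i=30 'b': node 1→2
i=31 'a': node 2→3  → match P0@[29:31]
i=32 'b': node 3→0 ·f
i=33 'c': node 0→1
i=34 'b': node 1→2
i=35 'a': node 2→3  → match P0@[33:35]
i=36 'c': node 3→5 ·f
i=37 'b': node 5→6
i=38 'b': node 6→0 ·f
i=39 'a': node 0→4
i=40 'a': node 4→4 ·f
i=41 'c': node 4→5
i=42 'b': node 5→6
i=43 'c': node 6→7  → match P1@[40:43]
i=44 'c': node 7→1 ·f
i=45 'a': node 1→4 ·f
i=46 'a': node 4→4 ·f
i=47 'c': node 4→5
i=48 'b': node 5→6
i=49 'c': node 6→7  → match P1@[46:49]
i=50 'c': node 7→1 ·f
i=51 'b': node 1→2
i=52 'a': node 2→3  → match P0@[50:52]
i=53 'c': node 3→5 ·f
i=54 'c': node 5→1 ·f
i=55 'b': node 1→2
i=56 'c': node 2→1 ·f
i=57 'b': node 1→2
i=58 'a': node 2→3  → match P0@[56:58]

Result: [[2,0],[7,1],[14,1],[18,0],[26,1],[31,0],[35,0],[43,1],[49,1],[52,0],[58,0]]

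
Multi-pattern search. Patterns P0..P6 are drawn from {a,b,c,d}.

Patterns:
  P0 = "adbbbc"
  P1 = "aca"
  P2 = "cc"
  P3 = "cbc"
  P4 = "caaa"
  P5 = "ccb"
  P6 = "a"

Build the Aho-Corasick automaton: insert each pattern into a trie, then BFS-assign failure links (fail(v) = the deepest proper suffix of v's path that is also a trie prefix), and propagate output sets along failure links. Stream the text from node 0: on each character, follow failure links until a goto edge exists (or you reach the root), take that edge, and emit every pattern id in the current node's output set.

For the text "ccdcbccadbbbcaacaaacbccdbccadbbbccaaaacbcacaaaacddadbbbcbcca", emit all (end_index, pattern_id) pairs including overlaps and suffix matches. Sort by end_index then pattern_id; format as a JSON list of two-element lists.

Construct AC machine:
Trie nodes:
  n0 'ε': a→1 c→9
  n1 'a': c→7 d→2  [P6 ends]
  n2 'ad': b→3
  n3 'adb': b→4
  n4 'adbb': b→5
  n5 'adbbb': c→6
  n6 'adbbbc': ·  [P0 ends]
  n7 'ac': a→8
  n8 'aca': ·  [P1 ends]
  n9 'c': a→13 b→11 c→10
  n10 'cc': b→16  [P2 ends]
  n11 'cb': c→12
  n12 'cbc': ·  [P3 ends]
  n13 'ca': a→14
  n14 'caa': a→15
  n15 'caaa': ·  [P4 ends]
  n16 'ccb': ·  [P5 ends]

BFS fail/out derivation:
  n1('a'): parent n0 fail=0; on 'a' 0 → fail=0;  out {6}∪∅={6}
  n9('c'): parent n0 fail=0; on 'c' 0 → fail=0;  out ∅∪∅=∅
  n2('ad'): parent n1 fail=0; on 'd' 0 → fail=0;  out ∅∪∅=∅
  n7('ac'): parent n1 fail=0; on 'c' 0 → fail=9;  out ∅∪∅=∅
  n10('cc'): parent n9 fail=0; on 'c' 0 → fail=9;  out {2}∪∅={2}
  n11('cb'): parent n9 fail=0; on 'b' 0 → fail=0;  out ∅∪∅=∅
  n13('ca'): parent n9 fail=0; on 'a' 0 → fail=1;  out ∅∪{6}={6}
  n3('adb'): parent n2 fail=0; on 'b' 0 → fail=0;  out ∅∪∅=∅
  n8('aca'): parent n7 fail=9; on 'a' 9 → fail=13;  out {1}∪{6}={1,6}
  n12('cbc'): parent n11 fail=0; on 'c' 0 → fail=9;  out {3}∪∅={3}
  n14('caa'): parent n13 fail=1; on 'a' 1→0 → fail=1;  out ∅∪{6}={6}
  n16('ccb'): parent n10 fail=9; on 'b' 9 → fail=11;  out {5}∪∅={5}
  n4('adbb'): parent n3 fail=0; on 'b' 0 → fail=0;  out ∅∪∅=∅
  n15('caaa'): parent n14 fail=1; on 'a' 1→0 → fail=1;  out {4}∪{6}={4,6}
  n5('adbbb'): parent n4 fail=0; on 'b' 0 → fail=0;  out ∅∪∅=∅
  n6('adbbbc'): parent n5 fail=0; on 'c' 0 → fail=9;  out {0}∪∅={0}

Scan:
pos 0 'c': at 9
pos 1 'c': at 10  → match P2@[0:1]
pos 2 'd': at 0 (via fail)
pos 3 'c': at 9
pos 4 'b': at 11
pos 5 'c': at 12  → match P3@[3:5]
pos 6 'c': at 10 (via fail)  → match P2@[5:6]
pos 7 'a': at 13 (via fail)  → match P6@[7:7]
pos 8 'd': at 2 (via fail)
pos 9 'b': at 3
pos 10 'b': at 4
pos 11 'b': at 5
pos 12 'c': at 6  → match P0@[7:12]
pos 13 'a': at 13 (via fail)  → match P6@[13:13]
pos 14 'a': at 14  → match P6@[14:14]
pos 15 'c': at 7 (via fail)
pos 16 'a': at 8  → match P1@[14:16],P6@[16:16]
pos 17 'a': at 14 (via fail)  → match P6@[17:17]
pos 18 'a': at 15  → match P4@[15:18],P6@[18:18]
pos 19 'c': at 7 (via fail)
pos 20 'b': at 11 (via fail)
pos 21 'c': at 12  → match P3@[19:21]
pos 22 'c': at 10 (via fail)  → match P2@[21:22]
pos 23 'd': at 0 (via fail)
pos 24 'b': at 0
pos 25 'c': at 9
pos 26 'c': at 10  → match P2@[25:26]
pos 27 'a': at 13 (via fail)  → match P6@[27:27]
pos 28 'd': at 2 (via fail)
pos 29 'b': at 3
pos 30 'b': at 4
pos 31 'b': at 5
pos 32 'c': at 6  → match P0@[27:32]
pos 33 'c': at 10 (via fail)  → match P2@[32:33]
pos 34 'a': at 13 (via fail)  → match P6@[34:34]
pos 35 'a': at 14  → match P6@[35:35]
pos 36 'a': at 15  → match P4@[33:36],P6@[36:36]
pos 37 'a': at 1 (via fail)  → match P6@[37:37]
pos 38 'c': at 7
pos 39 'b': at 11 (via fail)
pos 40 'c': at 12  → match P3@[38:40]
pos 41 'a': at 13 (via fail)  → match P6@[41:41]
pos 42 'c': at 7 (via fail)
pos 43 'a': at 8  → match P1@[41:43],P6@[43:43]
pos 44 'a': at 14 (via fail)  → match P6@[44:44]
pos 45 'a': at 15  → match P4@[42:45],P6@[45:45]
pos 46 'a': at 1 (via fail)  → match P6@[46:46]
pos 47 'c': at 7
pos 48 'd': at 0 (via fail)
pos 49 'd': at 0
pos 50 'a': at 1  → match P6@[50:50]
pos 51 'd': at 2
pos 52 'b': at 3
pos 53 'b': at 4
pos 54 'b': at 5
pos 55 'c': at 6  → match P0@[50:55]
pos 56 'b': at 11 (via fail)
pos 57 'c': at 12  → match P3@[55:57]
pos 58 'c': at 10 (via fail)  → match P2@[57:58]
pos 59 'a': at 13 (via fail)  → match P6@[59:59]

Matches: [[1,2],[5,3],[6,2],[7,6],[12,0],[13,6],[14,6],[16,1],[16,6],[17,6],[18,4],[18,6],[21,3],[22,2],[26,2],[27,6],[32,0],[33,2],[34,6],[35,6],[36,4],[36,6],[37,6],[40,3],[41,6],[43,1],[43,6],[44,6],[45,4],[45,6],[46,6],[50,6],[55,0],[57,3],[58,2],[59,6]]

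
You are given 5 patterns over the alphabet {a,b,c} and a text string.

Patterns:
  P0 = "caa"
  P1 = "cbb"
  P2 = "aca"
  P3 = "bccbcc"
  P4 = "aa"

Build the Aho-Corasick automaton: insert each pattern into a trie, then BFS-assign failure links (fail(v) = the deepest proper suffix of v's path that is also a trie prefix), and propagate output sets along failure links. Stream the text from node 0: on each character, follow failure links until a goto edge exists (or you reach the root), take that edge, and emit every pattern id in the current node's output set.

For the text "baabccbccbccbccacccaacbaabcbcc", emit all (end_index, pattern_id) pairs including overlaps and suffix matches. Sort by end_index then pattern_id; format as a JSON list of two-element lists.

Build:
Trie nodes:
  0='ε' goto a→6 b→9 c→1
  1='c' goto a→2 b→4
  2='ca' goto a→3
  3='caa' goto ·  [P0 ends]
  4='cb' goto b→5
  5='cbb' goto ·  [P1 ends]
  6='a' goto a→15 c→7
  7='ac' goto a→8
  8='aca' goto ·  [P2 ends]
  9='b' goto c→10
  10='bc' goto c→11
  11='bcc' goto b→12
  12='bccb' goto c→13
  13='bccbc' goto c→14
  14='bccbcc' goto ·  [P3 ends]
  15='aa' goto ·  [P4 ends]

BFS fail/out derivation:
  fail(1) 'c': from fail(0)=0 chase 'c': 0 ⇒ 0;  out=∅∪out(0)=∅
  fail(6) 'a': from fail(0)=0 chase 'a': 0 ⇒ 0;  out=∅∪out(0)=∅
  fail(9) 'b': from fail(0)=0 chase 'b': 0 ⇒ 0;  out=∅∪out(0)=∅
  fail(2) 'ca': from fail(1)=0 chase 'a': 0 ⇒ 6;  out=∅∪out(6)=∅
  fail(4) 'cb': from fail(1)=0 chase 'b': 0 ⇒ 9;  out=∅∪out(9)=∅
  fail(7) 'ac': from fail(6)=0 chase 'c': 0 ⇒ 1;  out=∅∪out(1)=∅
  fail(10) 'bc': from fail(9)=0 chase 'c': 0 ⇒ 1;  out=∅∪out(1)=∅
  fail(15) 'aa': from fail(6)=0 chase 'a': 0 ⇒ 6;  out={4}∪out(6)={4}
  fail(3) 'caa': from fail(2)=6 chase 'a': 6 ⇒ 15;  out={0}∪out(15)={0,4}
  fail(5) 'cbb': from fail(4)=9 chase 'b': 9→0 ⇒ 9;  out={1}∪out(9)={1}
  fail(8) 'aca': from fail(7)=1 chase 'a': 1 ⇒ 2;  out={2}∪out(2)={2}
  fail(11) 'bcc': from fail(10)=1 chase 'c': 1→0 ⇒ 1;  out=∅∪out(1)=∅
  fail(12) 'bccb': from fail(11)=1 chase 'b': 1 ⇒ 4;  out=∅∪out(4)=∅
  fail(13) 'bccbc': from fail(12)=4 chase 'c': 4→9 ⇒ 10;  out=∅∪out(10)=∅
  fail(14) 'bccbcc': from fail(13)=10 chase 'c': 10 ⇒ 11;  out={3}∪out(11)={3}

Text stream:
pos 0 'b': at 9
pos 1 'a': at 6 (fail-walked)
pos 2 'a': at 15  ** P4@[1:2]
pos 3 'b': at 9 (fail-walked)
pos 4 'c': at 10
pos 5 'c': at 11
pos 6 'b': at 12
pos 7 'c': at 13
pos 8 'c': at 14  ** P3@[3:8]
pos 9 'b': at 12 (fail-walked)
pos 10 'c': at 13
pos 11 'c': at 14  ** P3@[6:11]
pos 12 'b': at 12 (fail-walked)
pos 13 'c': at 13
pos 14 'c': at 14  ** P3@[9:14]
pos 15 'a': at 2 (fail-walked)
pos 16 'c': at 7 (fail-walked)
pos 17 'c': at 1 (fail-walked)
pos 18 'c': at 1 (fail-walked)
pos 19 'a': at 2
pos 20 'a': at 3  ** P0@[18:20],P4@[19:20]
pos 21 'c': at 7 (fail-walked)
pos 22 'b': at 4 (fail-walked)
pos 23 'a': at 6 (fail-walked)
pos 24 'a': at 15  ** P4@[23:24]
pos 25 'b': at 9 (fail-walked)
pos 26 'c': at 10
pos 27 'b': at 4 (fail-walked)
pos 28 'c': at 10 (fail-walked)
pos 29 'c': at 11

All matches (sorted): [[2,4],[8,3],[11,3],[14,3],[20,0],[20,4],[24,4]]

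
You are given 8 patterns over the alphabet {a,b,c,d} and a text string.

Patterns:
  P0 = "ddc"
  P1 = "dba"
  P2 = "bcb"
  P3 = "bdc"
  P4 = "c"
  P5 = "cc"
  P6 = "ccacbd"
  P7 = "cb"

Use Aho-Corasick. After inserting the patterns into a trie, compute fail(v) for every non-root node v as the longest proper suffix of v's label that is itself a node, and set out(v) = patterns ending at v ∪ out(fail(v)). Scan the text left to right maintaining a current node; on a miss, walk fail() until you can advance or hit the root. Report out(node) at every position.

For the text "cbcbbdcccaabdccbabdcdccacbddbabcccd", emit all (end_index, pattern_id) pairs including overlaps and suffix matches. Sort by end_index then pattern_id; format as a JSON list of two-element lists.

Build:
Trie nodes:
  n0 'ε': b→6 c→11 d→1
  n1 'd': b→4 d→2
  n2 'dd': c→3
  n3 'ddc': ·  ←P0
  n4 'db': a→5
  n5 'dba': ·  ←P1
  n6 'b': c→7 d→9
  n7 'bc': b→8
  n8 'bcb': ·  ←P2
  n9 'bd': c→10
  n10 'bdc': ·  ←P3
  n11 'c': b→17 c→12  ←P4
  n12 'cc': a→13  ←P5
  n13 'cca': c→14
  n14 'ccac': b→15
  n15 'ccacb': d→16
  n16 'ccacbd': ·  ←P6
  n17 'cb': ·  ←P7

Failure links (BFS by depth):
  n1('d'): parent n0 fail=0; on 'd' 0 → fail=0;  out ∅∪∅=∅
  n6('b'): parent n0 fail=0; on 'b' 0 → fail=0;  out ∅∪∅=∅
  n11('c'): parent n0 fail=0; on 'c' 0 → fail=0;  out {4}∪∅={4}
  n2('dd'): parent n1 fail=0; on 'd' 0 → fail=1;  out ∅∪∅=∅
  n4('db'): parent n1 fail=0; on 'b' 0 → fail=6;  out ∅∪∅=∅
  n7('bc'): parent n6 fail=0; on 'c' 0 → fail=11;  out ∅∪{4}={4}
  n9('bd'): parent n6 fail=0; on 'd' 0 → fail=1;  out ∅∪∅=∅
  n12('cc'): parent n11 fail=0; on 'c' 0 → fail=11;  out {5}∪{4}={4,5}
  n17('cb'): parent n11 fail=0; on 'b' 0 → fail=6;  out {7}∪∅={7}
  n3('ddc'): parent n2 fail=1; on 'c' 1→0 → fail=11;  out {0}∪{4}={0,4}
  n5('dba'): parent n4 fail=6; on 'a' 6→0 → fail=0;  out {1}∪∅={1}
  n8('bcb'): parent n7 fail=11; on 'b' 11 → fail=17;  out {2}∪{7}={2,7}
  n10('bdc'): parent n9 fail=1; on 'c' 1→0 → fail=11;  out {3}∪{4}={3,4}
  n13('cca'): parent n12 fail=11; on 'a' 11→0 → fail=0;  out ∅∪∅=∅
  n14('ccac'): parent n13 fail=0; on 'c' 0 → fail=11;  out ∅∪{4}={4}
  n15('ccacb'): parent n14 fail=11; on 'b' 11 → fail=17;  out ∅∪{7}={7}
  n16('ccacbd'): parent n15 fail=17; on 'd' 17→6 → fail=9;  out {6}∪∅={6}

Run:
[0] read 'c'  n0⇒n11  → match P4@[0:0]
[1] read 'b'  n11⇒n17  → match P7@[0:1]
[2] read 'c'  n17⇒n7 (via fail)  → match P4@[2:2]
[3] read 'b'  n7⇒n8  → match P2@[1:3],P7@[2:3]
[4] read 'b'  n8⇒n6 (via fail)
[5] read 'd'  n6⇒n9
[6] read 'c'  n9⇒n10  → match P3@[4:6],P4@[6:6]
[7] read 'c'  n10⇒n12 (via fail)  → match P4@[7:7],P5@[6:7]
[8] read 'c'  n12⇒n12 (via fail)  → match P4@[8:8],P5@[7:8]
[9] read 'a'  n12⇒n13
[10] read 'a'  n13⇒n0 (via fail)
[11] read 'b'  n0⇒n6
[12] read 'd'  n6⇒n9
[13] read 'c'  n9⇒n10  → match P3@[11:13],P4@[13:13]
[14] read 'c'  n10⇒n12 (via fail)  → match P4@[14:14],P5@[13:14]
[15] read 'b'  n12⇒n17 (via fail)  → match P7@[14:15]
[16] read 'a'  n17⇒n0 (via fail)
[17] read 'b'  n0⇒n6
[18] read 'd'  n6⇒n9
[19] read 'c'  n9⇒n10  → match P3@[17:19],P4@[19:19]
[20] read 'd'  n10⇒n1 (via fail)
[21] read 'c'  n1⇒n11 (via fail)  → match P4@[21:21]
[22] read 'c'  n11⇒n12  → match P4@[22:22],P5@[21:22]
[23] read 'a'  n12⇒n13
[24] read 'c'  n13⇒n14  → match P4@[24:24]
[25] read 'b'  n14⇒n15  → match P7@[24:25]
[26] read 'd'  n15⇒n16  → match P6@[21:26]
[27] read 'd'  n16⇒n2 (via fail)
[28] read 'b'  n2⇒n4 (via fail)
[29] read 'a'  n4⇒n5  → match P1@[27:29]
[30] read 'b'  n5⇒n6 (via fail)
[31] read 'c'  n6⇒n7  → match P4@[31:31]
[32] read 'c'  n7⇒n12 (via fail)  → match P4@[32:32],P5@[31:32]
[33] read 'c'  n12⇒n12 (via fail)  → match P4@[33:33],P5@[32:33]
[34] read 'd'  n12⇒n1 (via fail)

Result: [[0,4],[1,7],[2,4],[3,2],[3,7],[6,3],[6,4],[7,4],[7,5],[8,4],[8,5],[13,3],[13,4],[14,4],[14,5],[15,7],[19,3],[19,4],[21,4],[22,4],[22,5],[24,4],[25,7],[26,6],[29,1],[31,4],[32,4],[32,5],[33,4],[33,5]]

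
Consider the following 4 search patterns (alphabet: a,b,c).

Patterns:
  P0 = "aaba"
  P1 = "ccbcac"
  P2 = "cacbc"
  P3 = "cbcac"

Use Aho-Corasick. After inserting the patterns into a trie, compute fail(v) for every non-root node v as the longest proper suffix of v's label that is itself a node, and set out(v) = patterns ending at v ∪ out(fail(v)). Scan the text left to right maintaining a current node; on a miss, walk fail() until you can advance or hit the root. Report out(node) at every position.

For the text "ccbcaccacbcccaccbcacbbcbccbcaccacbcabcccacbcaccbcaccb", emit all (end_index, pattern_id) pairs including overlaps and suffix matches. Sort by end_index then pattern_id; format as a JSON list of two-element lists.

Construct AC machine:
Trie (insert patterns):
  n0 'ε': a→1 c→5
  n1 'a': a→2
  n2 'aa': b→3
  n3 'aab': a→4
  n4 'aaba': ·  ←P0
  n5 'c': a→11 b→15 c→6
  n6 'cc': b→7
  n7 'ccb': c→8
  n8 'ccbc': a→9
  n9 'ccbca': c→10
  n10 'ccbcac': ·  ←P1
  n11 'ca': c→12
  n12 'cac': b→13
  n13 'cacb': c→14
  n14 'cacbc': ·  ←P2
  n15 'cb': c→16
  n16 'cbc': a→17
  n17 'cbca': c→18
  n18 'cbcac': ·  ←P3

BFS fail/out derivation:
  n1('a'): parent n0 fail=0; on 'a' 0 → fail=0;  out ∅∪∅=∅
  n5('c'): parent n0 fail=0; on 'c' 0 → fail=0;  out ∅∪∅=∅
  n2('aa'): parent n1 fail=0; on 'a' 0 → fail=1;  out ∅∪∅=∅
  n6('cc'): parent n5 fail=0; on 'c' 0 → fail=5;  out ∅∪∅=∅
  n11('ca'): parent n5 fail=0; on 'a' 0 → fail=1;  out ∅∪∅=∅
  n15('cb'): parent n5 fail=0; on 'b' 0 → fail=0;  out ∅∪∅=∅
  n3('aab'): parent n2 fail=1; on 'b' 1→0 → fail=0;  out ∅∪∅=∅
  n7('ccb'): parent n6 fail=5; on 'b' 5 → fail=15;  out ∅∪∅=∅
  n12('cac'): parent n11 fail=1; on 'c' 1→0 → fail=5;  out ∅∪∅=∅
  n16('cbc'): parent n15 fail=0; on 'c' 0 → fail=5;  out ∅∪∅=∅
  n4('aaba'): parent n3 fail=0; on 'a' 0 → fail=1;  out {0}∪∅={0}
  n8('ccbc'): parent n7 fail=15; on 'c' 15 → fail=16;  out ∅∪∅=∅
  n13('cacb'): parent n12 fail=5; on 'b' 5 → fail=15;  out ∅∪∅=∅
  n17('cbca'): parent n16 fail=5; on 'a' 5 → fail=11;  out ∅∪∅=∅
  n9('ccbca'): parent n8 fail=16; on 'a' 16 → fail=17;  out ∅∪∅=∅
  n14('cacbc'): parent n13 fail=15; on 'c' 15 → fail=16;  out {2}∪∅={2}
  n18('cbcac'): parent n17 fail=11; on 'c' 11 → fail=12;  out {3}∪∅={3}
  n10('ccbcac'): parent n9 fail=17; on 'c' 17 → fail=18;  out {1}∪{3}={1,3}

Run:
i=0 'c': node 0→5
i=1 'c': node 5→6
i=2 'b': node 6→7
i=3 'c': node 7→8
i=4 'a': node 8→9
i=5 'c': node 9→10  → match P1@[0:5],P3@[1:5]
i=6 'c': node 10→6 (fail-walked)
i=7 'a': node 6→11 (fail-walked)
i=8 'c': node 11→12
i=9 'b': node 12→13
i=10 'c': node 13→14  → match P2@[6:10]
i=11 'c': node 14→6 (fail-walked)
i=12 'c': node 6→6 (fail-walked)
i=13 'a': node 6→11 (fail-walked)
i=14 'c': node 11→12
i=15 'c': node 12→6 (fail-walked)
i=16 'b': node 6→7
i=17 'c': node 7→8
i=18 'a': node 8→9
i=19 'c': node 9→10  → match P1@[14:19],P3@[15:19]
i=20 'b': node 10→13 (fail-walked)
i=21 'b': node 13→0 (fail-walked)
i=22 'c': node 0→5
i=23 'b': node 5→15
i=24 'c': node 15→16
i=25 'c': node 16→6 (fail-walked)
i=26 'b': node 6→7
i=27 'c': node 7→8
i=28 'a': node 8→9
i=29 'c': node 9→10  → match P1@[24:29],P3@[25:29]
i=30 'c': node 10→6 (fail-walked)
i=31 'a': node 6→11 (fail-walked)
i=32 'c': node 11→12
i=33 'b': node 12→13
i=34 'c': node 13→14  → match P2@[30:34]
i=35 'a': node 14→17 (fail-walked)
i=36 'b': node 17→0 (fail-walked)
i=37 'c': node 0→5
i=38 'c': node 5→6
i=39 'c': node 6→6 (fail-walked)
i=40 'a': node 6→11 (fail-walked)
i=41 'c': node 11→12
i=42 'b': node 12→13
i=43 'c': node 13→14  → match P2@[39:43]
i=44 'a': node 14→17 (fail-walked)
i=45 'c': node 17→18  → match P3@[41:45]
i=46 'c': node 18→6 (fail-walked)
i=47 'b': node 6→7
i=48 'c': node 7→8
i=49 'a': node 8→9
i=50 'c': node 9→10  → match P1@[45:50],P3@[46:50]
i=51 'c': node 10→6 (fail-walked)
i=52 'b': node 6→7

Matches: [[5,1],[5,3],[10,2],[19,1],[19,3],[29,1],[29,3],[34,2],[43,2],[45,3],[50,1],[50,3]]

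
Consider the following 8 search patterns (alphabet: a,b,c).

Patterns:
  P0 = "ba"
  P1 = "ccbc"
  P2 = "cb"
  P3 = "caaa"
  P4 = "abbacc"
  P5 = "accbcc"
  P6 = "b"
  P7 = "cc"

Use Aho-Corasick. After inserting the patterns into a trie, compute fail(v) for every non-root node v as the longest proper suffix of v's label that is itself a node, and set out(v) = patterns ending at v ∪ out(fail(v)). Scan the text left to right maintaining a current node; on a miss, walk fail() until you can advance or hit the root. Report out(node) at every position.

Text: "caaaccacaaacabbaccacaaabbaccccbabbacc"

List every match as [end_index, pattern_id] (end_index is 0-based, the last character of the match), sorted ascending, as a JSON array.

Build:
Trie (insert patterns):
  n0 'ε': a→11 b→1 c→3
  n1 'b': a→2  [P6 ends]
  n2 'ba': ·  [P0 ends]
  n3 'c': a→8 b→7 c→4
  n4 'cc': b→5  [P7 ends]
  n5 'ccb': c→6
  n6 'ccbc': ·  [P1 ends]
  n7 'cb': ·  [P2 ends]
  n8 'ca': a→9
  n9 'caa': a→10
  n10 'caaa': ·  [P3 ends]
  n11 'a': b→12 c→17
  n12 'ab': b→13
  n13 'abb': a→14
  n14 'abba': c→15
  n15 'abbac': c→16
  n16 'abbacc': ·  [P4 ends]
  n17 'ac': c→18
  n18 'acc': b→19
  n19 'accb': c→20
  n20 'accbc': c→21
  n21 'accbcc': ·  [P5 ends]

Failure links (BFS by depth):
  n1('b'): parent n0 fail=0; on 'b' 0 → fail=0;  out {6}∪∅={6}
  n3('c'): parent n0 fail=0; on 'c' 0 → fail=0;  out ∅∪∅=∅
  n11('a'): parent n0 fail=0; on 'a' 0 → fail=0;  out ∅∪∅=∅
  n2('ba'): parent n1 fail=0; on 'a' 0 → fail=11;  out {0}∪∅={0}
  n4('cc'): parent n3 fail=0; on 'c' 0 → fail=3;  out {7}∪∅={7}
  n7('cb'): parent n3 fail=0; on 'b' 0 → fail=1;  out {2}∪{6}={2,6}
  n8('ca'): parent n3 fail=0; on 'a' 0 → fail=11;  out ∅∪∅=∅
  n12('ab'): parent n11 fail=0; on 'b' 0 → fail=1;  out ∅∪{6}={6}
  n17('ac'): parent n11 fail=0; on 'c' 0 → fail=3;  out ∅∪∅=∅
  n5('ccb'): parent n4 fail=3; on 'b' 3 → fail=7;  out ∅∪{2,6}={2,6}
  n9('caa'): parent n8 fail=11; on 'a' 11→0 → fail=11;  out ∅∪∅=∅
  n13('abb'): parent n12 fail=1; on 'b' 1→0 → fail=1;  out ∅∪{6}={6}
  n18('acc'): parent n17 fail=3; on 'c' 3 → fail=4;  out ∅∪{7}={7}
  n6('ccbc'): parent n5 fail=7; on 'c' 7→1→0 → fail=3;  out {1}∪∅={1}
  n10('caaa'): parent n9 fail=11; on 'a' 11→0 → fail=11;  out {3}∪∅={3}
  n14('abba'): parent n13 fail=1; on 'a' 1 → fail=2;  out ∅∪{0}={0}
  n19('accb'): parent n18 fail=4; on 'b' 4 → fail=5;  out ∅∪{2,6}={2,6}
  n15('abbac'): parent n14 fail=2; on 'c' 2→11 → fail=17;  out ∅∪∅=∅
  n20('accbc'): parent n19 fail=5; on 'c' 5 → fail=6;  out ∅∪{1}={1}
  n16('abbacc'): parent n15 fail=17; on 'c' 17 → fail=18;  out {4}∪{7}={4,7}
  n21('accbcc'): parent n20 fail=6; on 'c' 6→3 → fail=4;  out {5}∪{7}={5,7}

Scan:
pos 0 'c': at 3
pos 1 'a': at 8
pos 2 'a': at 9
pos 3 'a': at 10  emit P3@[0:3]
pos 4 'c': at 17 ·f
pos 5 'c': at 18  emit P7@[4:5]
pos 6 'a': at 8 ·f
pos 7 'c': at 17 ·f
pos 8 'a': at 8 ·f
pos 9 'a': at 9
pos 10 'a': at 10  emit P3@[7:10]
pos 11 'c': at 17 ·f
pos 12 'a': at 8 ·f
pos 13 'b': at 12 ·f  emit P6@[13:13]
pos 14 'b': at 13  emit P6@[14:14]
pos 15 'a': at 14  emit P0@[14:15]
pos 16 'c': at 15
pos 17 'c': at 16  emit P4@[12:17],P7@[16:17]
pos 18 'a': at 8 ·f
pos 19 'c': at 17 ·f
pos 20 'a': at 8 ·f
pos 21 'a': at 9
pos 22 'a': at 10  emit P3@[19:22]
pos 23 'b': at 12 ·f  emit P6@[23:23]
pos 24 'b': at 13  emit P6@[24:24]
pos 25 'a': at 14  emit P0@[24:25]
pos 26 'c': at 15
pos 27 'c': at 16  emit P4@[22:27],P7@[26:27]
pos 28 'c': at 4 ·f  emit P7@[27:28]
pos 29 'c': at 4 ·f  emit P7@[28:29]
pos 30 'b': at 5  emit P2@[29:30],P6@[30:30]
pos 31 'a': at 2 ·f  emit P0@[30:31]
pos 32 'b': at 12 ·f  emit P6@[32:32]
pos 33 'b': at 13  emit P6@[33:33]
pos 34 'a': at 14  emit P0@[33:34]
pos 35 'c': at 15
pos 36 'c': at 16  emit P4@[31:36],P7@[35:36]

All matches (sorted): [[3,3],[5,7],[10,3],[13,6],[14,6],[15,0],[17,4],[17,7],[22,3],[23,6],[24,6],[25,0],[27,4],[27,7],[28,7],[29,7],[30,2],[30,6],[31,0],[32,6],[33,6],[34,0],[36,4],[36,7]]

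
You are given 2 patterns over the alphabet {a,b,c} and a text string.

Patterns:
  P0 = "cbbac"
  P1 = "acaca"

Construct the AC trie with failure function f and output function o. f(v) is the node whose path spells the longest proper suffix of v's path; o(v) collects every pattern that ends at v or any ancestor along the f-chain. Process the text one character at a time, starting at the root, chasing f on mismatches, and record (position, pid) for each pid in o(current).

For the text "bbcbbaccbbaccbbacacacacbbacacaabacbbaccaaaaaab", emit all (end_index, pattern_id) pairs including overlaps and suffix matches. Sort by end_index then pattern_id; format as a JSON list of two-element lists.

Build automaton:
Trie (insert patterns):
  0='ε' goto a→6 c→1
  1='c' goto b→2
  2='cb' goto b→3
  3='cbb' goto a→4
  4='cbba' goto c→5
  5='cbbac' goto ·  [P0 ends]
  6='a' goto c→7
  7='ac' goto a→8
  8='aca' goto c→9
  9='acac' goto a→10
  10='acaca' goto ·  [P1 ends]

Failure links (BFS by depth):
  n1('c'): parent n0 fail=0; on 'c' 0 → fail=0;  out ∅∪∅=∅
  n6('a'): parent n0 fail=0; on 'a' 0 → fail=0;  out ∅∪∅=∅
  n2('cb'): parent n1 fail=0; on 'b' 0 → fail=0;  out ∅∪∅=∅
  n7('ac'): parent n6 fail=0; on 'c' 0 → fail=1;  out ∅∪∅=∅
  n3('cbb'): parent n2 fail=0; on 'b' 0 → fail=0;  out ∅∪∅=∅
  n8('aca'): parent n7 fail=1; on 'a' 1→0 → fail=6;  out ∅∪∅=∅
  n4('cbba'): parent n3 fail=0; on 'a' 0 → fail=6;  out ∅∪∅=∅
  n9('acac'): parent n8 fail=6; on 'c' 6 → fail=7;  out ∅∪∅=∅
  n5('cbbac'): parent n4 fail=6; on 'c' 6 → fail=7;  out {0}∪∅={0}
  n10('acaca'): parent n9 fail=7; on 'a' 7 → fail=8;  out {1}∪∅={1}

Scan:
i=0 'b': node 0→0
i=1 'b': node 0→0
i=2 'c': node 0→1
i=3 'b': node 1→2
i=4 'b': node 2→3
i=5 'a': node 3→4
i=6 'c': node 4→5  ** P0@[2:6]
i=7 'c': node 5→1 ·f
i=8 'b': node 1→2
i=9 'b': node 2→3
i=10 'a': node 3→4
i=11 'c': node 4→5  ** P0@[7:11]
i=12 'c': node 5→1 ·f
i=13 'b': node 1→2
i=14 'b': node 2→3
i=15 'a': node 3→4
i=16 'c': node 4→5  ** P0@[12:16]
i=17 'a': node 5→8 ·f
i=18 'c': node 8→9
i=19 'a': node 9→10  ** P1@[15:19]
i=20 'c': node 10→9 ·f
i=21 'a': node 9→10  ** P1@[17:21]
i=22 'c': node 10→9 ·f
i=23 'b': node 9→2 ·f
i=24 'b': node 2→3
i=25 'a': node 3→4
i=26 'c': node 4→5  ** P0@[22:26]
i=27 'a': node 5→8 ·f
i=28 'c': node 8→9
i=29 'a': node 9→10  ** P1@[25:29]
i=30 'a': node 10→6 ·f
i=31 'b': node 6→0 ·f
i=32 'a': node 0→6
i=33 'c': node 6→7
i=34 'b': node 7→2 ·f
i=35 'b': node 2→3
i=36 'a': node 3→4
i=37 'c': node 4→5  ** P0@[33:37]
i=38 'c': node 5→1 ·f
i=39 'a': node 1→6 ·f
i=40 'a': node 6→6 ·f
i=41 'a': node 6→6 ·f
i=42 'a': node 6→6 ·f
i=43 'a': node 6→6 ·f
i=44 'a': node 6→6 ·f
i=45 'b': node 6→0 ·f

Matches: [[6,0],[11,0],[16,0],[19,1],[21,1],[26,0],[29,1],[37,0]]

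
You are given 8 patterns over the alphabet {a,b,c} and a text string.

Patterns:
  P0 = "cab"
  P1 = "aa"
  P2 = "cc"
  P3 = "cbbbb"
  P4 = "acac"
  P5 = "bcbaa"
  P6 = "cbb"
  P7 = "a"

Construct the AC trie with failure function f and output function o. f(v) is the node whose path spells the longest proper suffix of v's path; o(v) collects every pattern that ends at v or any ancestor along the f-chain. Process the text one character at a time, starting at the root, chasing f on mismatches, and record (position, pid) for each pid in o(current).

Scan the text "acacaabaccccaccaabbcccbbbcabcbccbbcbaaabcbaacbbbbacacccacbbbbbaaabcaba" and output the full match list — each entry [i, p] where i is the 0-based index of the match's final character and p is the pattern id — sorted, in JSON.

Construct AC machine:
Trie nodes:
  n0 'ε': a→4 b→14 c→1
  n1 'c': a→2 b→7 c→6
  n2 'ca': b→3
  n3 'cab': ·  ←P0
  n4 'a': a→5 c→11  ←P7
  n5 'aa': ·  ←P1
  n6 'cc': ·  ←P2
  n7 'cb': b→8
  n8 'cbb': b→9  ←P6
  n9 'cbbb': b→10
  n10 'cbbbb': ·  ←P3
  n11 'ac': a→12
  n12 'aca': c→13
  n13 'acac': ·  ←P4
  n14 'b': c→15
  n15 'bc': b→16
  n16 'bcb': a→17
  n17 'bcba': a→18
  n18 'bcbaa': ·  ←P5

Failure links (BFS by depth):
  fail(1) 'c': from fail(0)=0 chase 'c': 0 ⇒ 0;  out=∅∪out(0)=∅
  fail(4) 'a': from fail(0)=0 chase 'a': 0 ⇒ 0;  out={7}∪out(0)={7}
  fail(14) 'b': from fail(0)=0 chase 'b': 0 ⇒ 0;  out=∅∪out(0)=∅
  fail(2) 'ca': from fail(1)=0 chase 'a': 0 ⇒ 4;  out=∅∪out(4)={7}
  fail(5) 'aa': from fail(4)=0 chase 'a': 0 ⇒ 4;  out={1}∪out(4)={1,7}
  fail(6) 'cc': from fail(1)=0 chase 'c': 0 ⇒ 1;  out={2}∪out(1)={2}
  fail(7) 'cb': from fail(1)=0 chase 'b': 0 ⇒ 14;  out=∅∪out(14)=∅
  fail(11) 'ac': from fail(4)=0 chase 'c': 0 ⇒ 1;  out=∅∪out(1)=∅
  fail(15) 'bc': from fail(14)=0 chase 'c': 0 ⇒ 1;  out=∅∪out(1)=∅
  fail(3) 'cab': from fail(2)=4 chase 'b': 4→0 ⇒ 14;  out={0}∪out(14)={0}
  fail(8) 'cbb': from fail(7)=14 chase 'b': 14→0 ⇒ 14;  out={6}∪out(14)={6}
  fail(12) 'aca': from fail(11)=1 chase 'a': 1 ⇒ 2;  out=∅∪out(2)={7}
  fail(16) 'bcb': from fail(15)=1 chase 'b': 1 ⇒ 7;  out=∅∪out(7)=∅
  fail(9) 'cbbb': from fail(8)=14 chase 'b': 14→0 ⇒ 14;  out=∅∪out(14)=∅
  fail(13) 'acac': from fail(12)=2 chase 'c': 2→4 ⇒ 11;  out={4}∪out(11)={4}
  fail(17) 'bcba': from fail(16)=7 chase 'a': 7→14→0 ⇒ 4;  out=∅∪out(4)={7}
  fail(10) 'cbbbb': from fail(9)=14 chase 'b': 14→0 ⇒ 14;  out={3}∪out(14)={3}
  fail(18) 'bcbaa': from fail(17)=4 chase 'a': 4 ⇒ 5;  out={5}∪out(5)={1,5,7}

Scan:
i=0 'a': node 0→4  emit P7@[0:0]
i=1 'c': node 4→11
i=2 'a': node 11→12  emit P7@[2:2]
i=3 'c': node 12→13  emit P4@[0:3]
i=4 'a': node 13→12 (via fail)  emit P7@[4:4]
i=5 'a': node 12→5 (via fail)  emit P1@[4:5],P7@[5:5]
i=6 'b': node 5→14 (via fail)
i=7 'a': node 14→4 (via fail)  emit P7@[7:7]
i=8 'c': node 4→11
i=9 'c': node 11→6 (via fail)  emit P2@[8:9]
i=10 'c': node 6→6 (via fail)  emit P2@[9:10]
i=11 'c': node 6→6 (via fail)  emit P2@[10:11]
i=12 'a': node 6→2 (via fail)  emit P7@[12:12]
i=13 'c': node 2→11 (via fail)
i=14 'c': node 11→6 (via fail)  emit P2@[13:14]
i=15 'a': node 6→2 (via fail)  emit P7@[15:15]
i=16 'a': node 2→5 (via fail)  emit P1@[15:16],P7@[16:16]
i=17 'b': node 5→14 (via fail)
i=18 'b': node 14→14 (via fail)
i=19 'c': node 14→15
i=20 'c': node 15→6 (via fail)  emit P2@[19:20]
i=21 'c': node 6→6 (via fail)  emit P2@[20:21]
i=22 'b': node 6→7 (via fail)
i=23 'b': node 7→8  emit P6@[21:23]
i=24 'b': node 8→9
i=25 'c': node 9→15 (via fail)
i=26 'a': node 15→2 (via fail)  emit P7@[26:26]
i=27 'b': node 2→3  emit P0@[25:27]
i=28 'c': node 3→15 (via fail)
i=29 'b': node 15→16
i=30 'c': node 16→15 (via fail)
i=31 'c': node 15→6 (via fail)  emit P2@[30:31]
i=32 'b': node 6→7 (via fail)
i=33 'b': node 7→8  emit P6@[31:33]
i=34 'c': node 8→15 (via fail)
i=35 'b': node 15→16
i=36 'a': node 16→17  emit P7@[36:36]
i=37 'a': node 17→18  emit P1@[36:37],P5@[33:37],P7@[37:37]
i=38 'a': node 18→5 (via fail)  emit P1@[37:38],P7@[38:38]
i=39 'b': node 5→14 (via fail)
i=40 'c': node 14→15
i=41 'b': node 15→16
i=42 'a': node 16→17  emit P7@[42:42]
i=43 'a': node 17→18  emit P1@[42:43],P5@[39:43],P7@[43:43]
i=44 'c': node 18→11 (via fail)
i=45 'b': node 11→7 (via fail)
i=46 'b': node 7→8  emit P6@[44:46]
i=47 'b': node 8→9
i=48 'b': node 9→10  emit P3@[44:48]
i=49 'a': node 10→4 (via fail)  emit P7@[49:49]
i=50 'c': node 4→11
i=51 'a': node 11→12  emit P7@[51:51]
i=52 'c': node 12→13  emit P4@[49:52]
i=53 'c': node 13→6 (via fail)  emit P2@[52:53]
i=54 'c': node 6→6 (via fail)  emit P2@[53:54]
i=55 'a': node 6→2 (via fail)  emit P7@[55:55]
i=56 'c': node 2→11 (via fail)
i=57 'b': node 11→7 (via fail)
i=58 'b': node 7→8  emit P6@[56:58]
i=59 'b': node 8→9
i=60 'b': node 9→10  emit P3@[56:60]
i=61 'b': node 10→14 (via fail)
i=62 'a': node 14→4 (via fail)  emit P7@[62:62]
i=63 'a': node 4→5  emit P1@[62:63],P7@[63:63]
i=64 'a': node 5→5 (via fail)  emit P1@[63:64],P7@[64:64]
i=65 'b': node 5→14 (via fail)
i=66 'c': node 14→15
i=67 'a': node 15→2 (via fail)  emit P7@[67:67]
i=68 'b': node 2→3  emit P0@[66:68]
i=69 'a': node 3→4 (via fail)  emit P7@[69:69]

All matches (sorted): [[0,7],[2,7],[3,4],[4,7],[5,1],[5,7],[7,7],[9,2],[10,2],[11,2],[12,7],[14,2],[15,7],[16,1],[16,7],[20,2],[21,2],[23,6],[26,7],[27,0],[31,2],[33,6],[36,7],[37,1],[37,5],[37,7],[38,1],[38,7],[42,7],[43,1],[43,5],[43,7],[46,6],[48,3],[49,7],[51,7],[52,4],[53,2],[54,2],[55,7],[58,6],[60,3],[62,7],[63,1],[63,7],[64,1],[64,7],[67,7],[68,0],[69,7]]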